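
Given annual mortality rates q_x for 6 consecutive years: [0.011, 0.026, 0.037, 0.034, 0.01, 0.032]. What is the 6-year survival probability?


p_k = 1 - q_k for each year
Survival = product of (1 - q_k)
= 0.989 * 0.974 * 0.963 * 0.966 * 0.99 * 0.968
= 0.8588


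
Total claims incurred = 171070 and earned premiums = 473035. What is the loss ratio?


Loss ratio = claims / premiums
= 171070 / 473035
= 0.3616


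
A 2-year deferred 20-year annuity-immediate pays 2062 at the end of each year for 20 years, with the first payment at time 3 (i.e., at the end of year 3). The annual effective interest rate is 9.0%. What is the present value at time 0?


PV at time 2 of the 20-year annuity-immediate:
a_n = 2062 * (1-(1+0.09)^(-20))/0.09 = 18823.0612
Discount back 2 years to time 0:
PV = 18823.0612 * (1+0.09)^(-2)
= 18823.0612 * 0.84168
= 15842.994


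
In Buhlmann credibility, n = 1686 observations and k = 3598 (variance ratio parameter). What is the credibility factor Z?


Z = n / (n + k)
= 1686 / (1686 + 3598)
= 1686 / 5284
= 0.3191


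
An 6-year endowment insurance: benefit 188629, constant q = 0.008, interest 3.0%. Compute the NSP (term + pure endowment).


Term component = 8018.5007
Pure endowment = 6_p_x * v^6 * benefit = 0.95295 * 0.837484 * 188629 = 150541.1215
NSP = 158559.6222


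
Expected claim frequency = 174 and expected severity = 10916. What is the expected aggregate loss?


E[S] = E[N] * E[X]
= 174 * 10916
= 1.8994e+06


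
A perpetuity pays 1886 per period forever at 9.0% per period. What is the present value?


PV = PMT / i
= 1886 / 0.09
= 20955.5556


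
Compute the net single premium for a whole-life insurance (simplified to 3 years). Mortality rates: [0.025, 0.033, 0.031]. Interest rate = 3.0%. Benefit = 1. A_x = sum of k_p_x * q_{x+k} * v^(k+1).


v = 0.970874
Year 0: k_p_x=1.0, q=0.025, term=0.024272
Year 1: k_p_x=0.975, q=0.033, term=0.030328
Year 2: k_p_x=0.942825, q=0.031, term=0.026747
A_x = 0.0813


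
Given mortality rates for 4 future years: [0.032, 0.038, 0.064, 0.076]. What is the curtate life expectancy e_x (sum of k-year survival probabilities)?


e_x = sum_{k=1}^{n} k_p_x
k_p_x values:
  1_p_x = 0.968
  2_p_x = 0.931216
  3_p_x = 0.871618
  4_p_x = 0.805375
e_x = 3.5762


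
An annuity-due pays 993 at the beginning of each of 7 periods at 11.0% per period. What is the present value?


PV_due = PMT * (1-(1+i)^(-n))/i * (1+i)
PV_immediate = 4679.2109
PV_due = 4679.2109 * 1.11
= 5193.9241


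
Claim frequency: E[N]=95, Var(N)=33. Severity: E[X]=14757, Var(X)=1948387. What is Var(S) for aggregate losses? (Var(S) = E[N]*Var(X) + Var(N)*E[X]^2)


Var(S) = E[N]*Var(X) + Var(N)*E[X]^2
= 95*1948387 + 33*14757^2
= 185096765 + 7186378617
= 7.3715e+09


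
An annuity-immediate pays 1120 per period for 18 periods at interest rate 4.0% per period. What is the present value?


PV = PMT * (1 - (1+i)^(-n)) / i
= 1120 * (1 - (1+0.04)^(-18)) / 0.04
= 1120 * (1 - 0.493628) / 0.04
= 1120 * 12.659297
= 14178.4126


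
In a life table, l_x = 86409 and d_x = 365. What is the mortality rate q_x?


q_x = d_x / l_x
= 365 / 86409
= 0.0042


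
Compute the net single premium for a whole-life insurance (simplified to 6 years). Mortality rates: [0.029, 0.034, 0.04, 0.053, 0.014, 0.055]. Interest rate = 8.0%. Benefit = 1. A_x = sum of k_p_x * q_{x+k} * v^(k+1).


v = 0.925926
Year 0: k_p_x=1.0, q=0.029, term=0.026852
Year 1: k_p_x=0.971, q=0.034, term=0.028304
Year 2: k_p_x=0.937986, q=0.04, term=0.029784
Year 3: k_p_x=0.900467, q=0.053, term=0.035079
Year 4: k_p_x=0.852742, q=0.014, term=0.008125
Year 5: k_p_x=0.840803, q=0.055, term=0.029142
A_x = 0.1573


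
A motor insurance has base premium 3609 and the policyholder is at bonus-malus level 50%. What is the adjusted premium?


adjusted = base * BM_level / 100
= 3609 * 50 / 100
= 3609 * 0.5
= 1804.5


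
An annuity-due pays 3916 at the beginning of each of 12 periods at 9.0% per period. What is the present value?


PV_due = PMT * (1-(1+i)^(-n))/i * (1+i)
PV_immediate = 28041.4002
PV_due = 28041.4002 * 1.09
= 30565.1262


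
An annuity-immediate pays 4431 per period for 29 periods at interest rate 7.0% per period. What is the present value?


PV = PMT * (1 - (1+i)^(-n)) / i
= 4431 * (1 - (1+0.07)^(-29)) / 0.07
= 4431 * (1 - 0.140563) / 0.07
= 4431 * 12.277674
= 54402.3738


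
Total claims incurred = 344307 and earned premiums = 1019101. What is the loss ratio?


Loss ratio = claims / premiums
= 344307 / 1019101
= 0.3379


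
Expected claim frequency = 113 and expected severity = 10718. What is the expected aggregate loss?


E[S] = E[N] * E[X]
= 113 * 10718
= 1.2111e+06


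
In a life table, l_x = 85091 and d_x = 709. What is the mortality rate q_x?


q_x = d_x / l_x
= 709 / 85091
= 0.0083


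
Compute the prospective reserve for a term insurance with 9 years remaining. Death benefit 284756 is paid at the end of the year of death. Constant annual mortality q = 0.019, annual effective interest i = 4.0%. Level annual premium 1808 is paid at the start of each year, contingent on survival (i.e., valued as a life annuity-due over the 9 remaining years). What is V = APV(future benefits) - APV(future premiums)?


v = 1/(1+i) = 0.961538
APV(future benefits) per unit = sum_{k=0}^{8} k_p_x * q * v^(k+1) = 0.131653
APV(future benefits) = 284756 * 0.131653 = 37489.0777
Life annuity-due factor ä_{x:9} = sum_{k=0}^{8} k_p_x * v^k = 7.206288
APV(future premiums) = 1808 * 7.206288 = 13028.9686
V = 37489.0777 - 13028.9686
= 24460.1091


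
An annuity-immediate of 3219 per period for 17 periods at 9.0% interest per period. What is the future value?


FV = PMT * ((1+i)^n - 1) / i
= 3219 * ((1.09)^17 - 1) / 0.09
= 3219 * (4.327633 - 1) / 0.09
= 119018.355


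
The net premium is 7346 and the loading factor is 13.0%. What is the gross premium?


Gross = net * (1 + loading)
= 7346 * (1 + 0.13)
= 7346 * 1.13
= 8300.98


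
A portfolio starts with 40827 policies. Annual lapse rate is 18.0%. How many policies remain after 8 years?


remaining = initial * (1 - lapse)^years
= 40827 * (1 - 0.18)^8
= 40827 * 0.204414
= 8345.6139


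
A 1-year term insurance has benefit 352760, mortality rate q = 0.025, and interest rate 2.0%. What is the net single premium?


NSP = benefit * q * v
v = 1/(1+i) = 0.980392
NSP = 352760 * 0.025 * 0.980392
= 8646.0784


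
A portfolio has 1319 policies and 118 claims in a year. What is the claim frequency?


frequency = claims / policies
= 118 / 1319
= 0.0895


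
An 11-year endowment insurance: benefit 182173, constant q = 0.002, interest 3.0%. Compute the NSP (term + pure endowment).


Term component = 3339.6183
Pure endowment = 11_p_x * v^11 * benefit = 0.978219 * 0.722421 * 182173 = 128739.1071
NSP = 132078.7254


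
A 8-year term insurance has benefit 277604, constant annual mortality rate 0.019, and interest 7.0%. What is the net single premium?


NSP = benefit * sum_{k=0}^{n-1} k_p_x * q * v^(k+1)
With constant q=0.019, v=0.934579
Sum = 0.106911
NSP = 277604 * 0.106911
= 29678.804


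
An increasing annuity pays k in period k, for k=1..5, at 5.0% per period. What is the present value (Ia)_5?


(Ia)_n = sum_{k=1}^{n} k * v^k, v = 1/(1+i)
v = 0.952381
Sum computed term by term:
(Ia)_5 = 12.5664


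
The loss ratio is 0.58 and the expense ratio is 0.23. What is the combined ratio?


Combined ratio = loss ratio + expense ratio
= 0.58 + 0.23
= 0.81


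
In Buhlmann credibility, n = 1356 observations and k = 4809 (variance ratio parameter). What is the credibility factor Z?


Z = n / (n + k)
= 1356 / (1356 + 4809)
= 1356 / 6165
= 0.22


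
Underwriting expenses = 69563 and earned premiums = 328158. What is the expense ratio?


Expense ratio = expenses / premiums
= 69563 / 328158
= 0.212


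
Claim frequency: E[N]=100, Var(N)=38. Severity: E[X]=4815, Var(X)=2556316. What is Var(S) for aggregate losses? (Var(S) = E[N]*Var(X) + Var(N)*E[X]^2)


Var(S) = E[N]*Var(X) + Var(N)*E[X]^2
= 100*2556316 + 38*4815^2
= 255631600 + 881000550
= 1.1366e+09


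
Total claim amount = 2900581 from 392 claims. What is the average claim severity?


severity = total / number
= 2900581 / 392
= 7399.4413


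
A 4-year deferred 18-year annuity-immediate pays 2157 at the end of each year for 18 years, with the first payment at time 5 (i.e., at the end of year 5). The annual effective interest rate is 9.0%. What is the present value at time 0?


PV at time 4 of the 18-year annuity-immediate:
a_n = 2157 * (1-(1+0.09)^(-18))/0.09 = 18885.8834
Discount back 4 years to time 0:
PV = 18885.8834 * (1+0.09)^(-4)
= 18885.8834 * 0.708425
= 13379.2359


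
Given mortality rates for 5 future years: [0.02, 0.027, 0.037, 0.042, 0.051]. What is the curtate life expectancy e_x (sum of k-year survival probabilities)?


e_x = sum_{k=1}^{n} k_p_x
k_p_x values:
  1_p_x = 0.98
  2_p_x = 0.95354
  3_p_x = 0.918259
  4_p_x = 0.879692
  5_p_x = 0.834828
e_x = 4.5663


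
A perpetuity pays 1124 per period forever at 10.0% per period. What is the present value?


PV = PMT / i
= 1124 / 0.1
= 11240.0


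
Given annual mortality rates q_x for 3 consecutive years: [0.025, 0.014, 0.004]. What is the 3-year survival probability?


p_k = 1 - q_k for each year
Survival = product of (1 - q_k)
= 0.975 * 0.986 * 0.996
= 0.9575


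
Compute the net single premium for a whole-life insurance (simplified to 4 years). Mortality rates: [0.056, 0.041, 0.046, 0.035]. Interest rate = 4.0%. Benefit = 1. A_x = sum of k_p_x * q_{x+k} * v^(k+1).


v = 0.961538
Year 0: k_p_x=1.0, q=0.056, term=0.053846
Year 1: k_p_x=0.944, q=0.041, term=0.035784
Year 2: k_p_x=0.905296, q=0.046, term=0.037021
Year 3: k_p_x=0.863652, q=0.035, term=0.025839
A_x = 0.1525


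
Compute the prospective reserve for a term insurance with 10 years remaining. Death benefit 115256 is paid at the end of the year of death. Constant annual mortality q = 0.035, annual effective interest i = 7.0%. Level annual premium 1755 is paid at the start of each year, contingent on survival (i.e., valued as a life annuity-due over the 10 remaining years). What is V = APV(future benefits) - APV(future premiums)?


v = 1/(1+i) = 0.934579
APV(future benefits) per unit = sum_{k=0}^{9} k_p_x * q * v^(k+1) = 0.214671
APV(future benefits) = 115256 * 0.214671 = 24742.0824
Life annuity-due factor ä_{x:10} = sum_{k=0}^{9} k_p_x * v^k = 6.562789
APV(future premiums) = 1755 * 6.562789 = 11517.6946
V = 24742.0824 - 11517.6946
= 13224.3878


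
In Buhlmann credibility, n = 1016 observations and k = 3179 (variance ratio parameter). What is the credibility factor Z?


Z = n / (n + k)
= 1016 / (1016 + 3179)
= 1016 / 4195
= 0.2422


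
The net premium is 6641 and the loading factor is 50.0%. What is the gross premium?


Gross = net * (1 + loading)
= 6641 * (1 + 0.5)
= 6641 * 1.5
= 9961.5


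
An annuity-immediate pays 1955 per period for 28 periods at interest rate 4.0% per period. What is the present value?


PV = PMT * (1 - (1+i)^(-n)) / i
= 1955 * (1 - (1+0.04)^(-28)) / 0.04
= 1955 * (1 - 0.333477) / 0.04
= 1955 * 16.663063
= 32576.2886


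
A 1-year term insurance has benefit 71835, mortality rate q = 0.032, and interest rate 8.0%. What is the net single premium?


NSP = benefit * q * v
v = 1/(1+i) = 0.925926
NSP = 71835 * 0.032 * 0.925926
= 2128.4444


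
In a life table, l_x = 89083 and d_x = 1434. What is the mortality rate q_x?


q_x = d_x / l_x
= 1434 / 89083
= 0.0161


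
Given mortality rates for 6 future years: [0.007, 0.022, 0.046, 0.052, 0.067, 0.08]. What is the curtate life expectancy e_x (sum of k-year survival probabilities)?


e_x = sum_{k=1}^{n} k_p_x
k_p_x values:
  1_p_x = 0.993
  2_p_x = 0.971154
  3_p_x = 0.926481
  4_p_x = 0.878304
  5_p_x = 0.819458
  6_p_x = 0.753901
e_x = 5.3423


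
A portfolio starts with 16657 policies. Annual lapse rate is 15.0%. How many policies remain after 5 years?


remaining = initial * (1 - lapse)^years
= 16657 * (1 - 0.15)^5
= 16657 * 0.443705
= 7390.7994


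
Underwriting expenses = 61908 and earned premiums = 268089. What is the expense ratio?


Expense ratio = expenses / premiums
= 61908 / 268089
= 0.2309


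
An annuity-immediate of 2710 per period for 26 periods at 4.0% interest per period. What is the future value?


FV = PMT * ((1+i)^n - 1) / i
= 2710 * ((1.04)^26 - 1) / 0.04
= 2710 * (2.77247 - 1) / 0.04
= 120084.8279


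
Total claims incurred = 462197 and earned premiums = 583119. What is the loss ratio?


Loss ratio = claims / premiums
= 462197 / 583119
= 0.7926


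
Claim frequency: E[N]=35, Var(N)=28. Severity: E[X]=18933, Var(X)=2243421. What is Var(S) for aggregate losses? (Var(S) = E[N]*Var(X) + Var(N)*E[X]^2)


Var(S) = E[N]*Var(X) + Var(N)*E[X]^2
= 35*2243421 + 28*18933^2
= 78519735 + 10036837692
= 1.0115e+10


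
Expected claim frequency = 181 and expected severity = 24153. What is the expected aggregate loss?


E[S] = E[N] * E[X]
= 181 * 24153
= 4.3717e+06


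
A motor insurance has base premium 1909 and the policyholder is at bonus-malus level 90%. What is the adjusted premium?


adjusted = base * BM_level / 100
= 1909 * 90 / 100
= 1909 * 0.9
= 1718.1


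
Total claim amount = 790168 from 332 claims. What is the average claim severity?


severity = total / number
= 790168 / 332
= 2380.0241


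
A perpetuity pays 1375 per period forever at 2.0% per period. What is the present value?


PV = PMT / i
= 1375 / 0.02
= 68750.0


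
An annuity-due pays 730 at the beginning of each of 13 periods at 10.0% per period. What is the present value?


PV_due = PMT * (1-(1+i)^(-n))/i * (1+i)
PV_immediate = 5185.45
PV_due = 5185.45 * 1.1
= 5703.995


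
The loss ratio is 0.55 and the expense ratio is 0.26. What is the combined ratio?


Combined ratio = loss ratio + expense ratio
= 0.55 + 0.26
= 0.81


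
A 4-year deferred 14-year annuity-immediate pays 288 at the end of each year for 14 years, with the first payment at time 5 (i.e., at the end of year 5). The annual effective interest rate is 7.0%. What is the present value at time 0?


PV at time 4 of the 14-year annuity-immediate:
a_n = 288 * (1-(1+0.07)^(-14))/0.07 = 2518.6948
Discount back 4 years to time 0:
PV = 2518.6948 * (1+0.07)^(-4)
= 2518.6948 * 0.762895
= 1921.5002


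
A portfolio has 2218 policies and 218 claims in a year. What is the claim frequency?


frequency = claims / policies
= 218 / 2218
= 0.0983


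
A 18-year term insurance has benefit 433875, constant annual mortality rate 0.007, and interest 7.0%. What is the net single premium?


NSP = benefit * sum_{k=0}^{n-1} k_p_x * q * v^(k+1)
With constant q=0.007, v=0.934579
Sum = 0.067207
NSP = 433875 * 0.067207
= 29159.4577


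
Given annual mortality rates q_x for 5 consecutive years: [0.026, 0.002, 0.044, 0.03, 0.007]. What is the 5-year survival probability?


p_k = 1 - q_k for each year
Survival = product of (1 - q_k)
= 0.974 * 0.998 * 0.956 * 0.97 * 0.993
= 0.8951


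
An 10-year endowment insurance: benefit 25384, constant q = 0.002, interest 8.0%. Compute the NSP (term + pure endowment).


Term component = 338.0328
Pure endowment = 10_p_x * v^10 * benefit = 0.980179 * 0.463193 * 25384 = 11524.6546
NSP = 11862.6874


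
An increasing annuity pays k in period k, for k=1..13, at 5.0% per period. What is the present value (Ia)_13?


(Ia)_n = sum_{k=1}^{n} k * v^k, v = 1/(1+i)
v = 0.952381
Sum computed term by term:
(Ia)_13 = 59.3815


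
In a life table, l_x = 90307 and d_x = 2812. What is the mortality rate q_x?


q_x = d_x / l_x
= 2812 / 90307
= 0.0311


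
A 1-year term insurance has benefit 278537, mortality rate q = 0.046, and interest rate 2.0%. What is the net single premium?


NSP = benefit * q * v
v = 1/(1+i) = 0.980392
NSP = 278537 * 0.046 * 0.980392
= 12561.4725


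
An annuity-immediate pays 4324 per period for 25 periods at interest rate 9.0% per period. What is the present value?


PV = PMT * (1 - (1+i)^(-n)) / i
= 4324 * (1 - (1+0.09)^(-25)) / 0.09
= 4324 * (1 - 0.115968) / 0.09
= 4324 * 9.82258
= 42472.8342


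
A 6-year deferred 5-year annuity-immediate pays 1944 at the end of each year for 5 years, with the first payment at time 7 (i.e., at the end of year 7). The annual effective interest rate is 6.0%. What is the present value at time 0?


PV at time 6 of the 5-year annuity-immediate:
a_n = 1944 * (1-(1+0.06)^(-5))/0.06 = 8188.8352
Discount back 6 years to time 0:
PV = 8188.8352 * (1+0.06)^(-6)
= 8188.8352 * 0.704961
= 5772.8057


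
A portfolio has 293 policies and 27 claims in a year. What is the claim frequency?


frequency = claims / policies
= 27 / 293
= 0.0922


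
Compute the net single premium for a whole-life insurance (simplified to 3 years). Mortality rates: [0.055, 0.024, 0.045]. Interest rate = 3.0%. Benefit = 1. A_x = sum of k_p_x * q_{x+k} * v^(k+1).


v = 0.970874
Year 0: k_p_x=1.0, q=0.055, term=0.053398
Year 1: k_p_x=0.945, q=0.024, term=0.021378
Year 2: k_p_x=0.92232, q=0.045, term=0.037982
A_x = 0.1128


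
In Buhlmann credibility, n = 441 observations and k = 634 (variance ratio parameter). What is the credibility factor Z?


Z = n / (n + k)
= 441 / (441 + 634)
= 441 / 1075
= 0.4102


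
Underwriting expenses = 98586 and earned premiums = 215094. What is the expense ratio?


Expense ratio = expenses / premiums
= 98586 / 215094
= 0.4583


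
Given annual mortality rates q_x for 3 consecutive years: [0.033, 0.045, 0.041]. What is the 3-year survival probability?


p_k = 1 - q_k for each year
Survival = product of (1 - q_k)
= 0.967 * 0.955 * 0.959
= 0.8856


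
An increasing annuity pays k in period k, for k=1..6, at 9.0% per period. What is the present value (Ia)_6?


(Ia)_n = sum_{k=1}^{n} k * v^k, v = 1/(1+i)
v = 0.917431
Sum computed term by term:
(Ia)_6 = 14.5783


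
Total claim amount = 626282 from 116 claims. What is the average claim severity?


severity = total / number
= 626282 / 116
= 5398.9828


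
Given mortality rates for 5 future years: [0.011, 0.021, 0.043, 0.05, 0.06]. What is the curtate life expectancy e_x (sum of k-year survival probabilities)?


e_x = sum_{k=1}^{n} k_p_x
k_p_x values:
  1_p_x = 0.989
  2_p_x = 0.968231
  3_p_x = 0.926597
  4_p_x = 0.880267
  5_p_x = 0.827451
e_x = 4.5915


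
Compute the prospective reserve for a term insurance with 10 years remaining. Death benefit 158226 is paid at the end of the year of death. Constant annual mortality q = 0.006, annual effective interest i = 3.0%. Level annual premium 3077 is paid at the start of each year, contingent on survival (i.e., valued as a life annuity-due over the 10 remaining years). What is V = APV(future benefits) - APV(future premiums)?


v = 1/(1+i) = 0.970874
APV(future benefits) per unit = sum_{k=0}^{9} k_p_x * q * v^(k+1) = 0.049894
APV(future benefits) = 158226 * 0.049894 = 7894.5643
Life annuity-due factor ä_{x:10} = sum_{k=0}^{9} k_p_x * v^k = 8.565176
APV(future premiums) = 3077 * 8.565176 = 26355.0465
V = 7894.5643 - 26355.0465
= -18460.4822


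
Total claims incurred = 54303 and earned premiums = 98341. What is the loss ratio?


Loss ratio = claims / premiums
= 54303 / 98341
= 0.5522


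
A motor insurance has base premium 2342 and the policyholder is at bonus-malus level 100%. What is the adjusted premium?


adjusted = base * BM_level / 100
= 2342 * 100 / 100
= 2342 * 1.0
= 2342.0


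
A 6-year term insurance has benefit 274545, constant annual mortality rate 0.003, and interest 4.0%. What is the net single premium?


NSP = benefit * sum_{k=0}^{n-1} k_p_x * q * v^(k+1)
With constant q=0.003, v=0.961538
Sum = 0.015614
NSP = 274545 * 0.015614
= 4286.8261


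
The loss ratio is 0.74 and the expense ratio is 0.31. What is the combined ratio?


Combined ratio = loss ratio + expense ratio
= 0.74 + 0.31
= 1.05


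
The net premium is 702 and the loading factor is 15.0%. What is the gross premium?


Gross = net * (1 + loading)
= 702 * (1 + 0.15)
= 702 * 1.15
= 807.3


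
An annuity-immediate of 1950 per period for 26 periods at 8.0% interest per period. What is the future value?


FV = PMT * ((1+i)^n - 1) / i
= 1950 * ((1.08)^26 - 1) / 0.08
= 1950 * (7.396353 - 1) / 0.08
= 155911.1095


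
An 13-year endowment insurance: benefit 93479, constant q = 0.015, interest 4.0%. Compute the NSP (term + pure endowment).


Term component = 12914.2851
Pure endowment = 13_p_x * v^13 * benefit = 0.82162 * 0.600574 * 93479 = 46126.6212
NSP = 59040.9063


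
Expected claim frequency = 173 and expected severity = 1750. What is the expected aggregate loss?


E[S] = E[N] * E[X]
= 173 * 1750
= 302750


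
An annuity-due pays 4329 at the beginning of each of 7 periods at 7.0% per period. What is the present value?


PV_due = PMT * (1-(1+i)^(-n))/i * (1+i)
PV_immediate = 23330.2338
PV_due = 23330.2338 * 1.07
= 24963.3502


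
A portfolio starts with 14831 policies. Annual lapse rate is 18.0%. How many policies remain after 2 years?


remaining = initial * (1 - lapse)^years
= 14831 * (1 - 0.18)^2
= 14831 * 0.6724
= 9972.3644


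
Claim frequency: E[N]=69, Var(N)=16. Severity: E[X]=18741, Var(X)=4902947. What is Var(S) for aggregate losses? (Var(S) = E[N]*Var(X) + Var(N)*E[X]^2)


Var(S) = E[N]*Var(X) + Var(N)*E[X]^2
= 69*4902947 + 16*18741^2
= 338303343 + 5619601296
= 5.9579e+09


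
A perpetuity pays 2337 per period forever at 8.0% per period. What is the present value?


PV = PMT / i
= 2337 / 0.08
= 29212.5


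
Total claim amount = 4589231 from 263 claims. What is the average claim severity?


severity = total / number
= 4589231 / 263
= 17449.5475


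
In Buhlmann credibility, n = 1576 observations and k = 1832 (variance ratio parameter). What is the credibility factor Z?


Z = n / (n + k)
= 1576 / (1576 + 1832)
= 1576 / 3408
= 0.4624


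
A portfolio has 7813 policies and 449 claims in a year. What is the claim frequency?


frequency = claims / policies
= 449 / 7813
= 0.0575


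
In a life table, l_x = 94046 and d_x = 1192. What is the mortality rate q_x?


q_x = d_x / l_x
= 1192 / 94046
= 0.0127


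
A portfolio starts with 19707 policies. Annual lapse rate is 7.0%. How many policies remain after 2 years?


remaining = initial * (1 - lapse)^years
= 19707 * (1 - 0.07)^2
= 19707 * 0.8649
= 17044.5843


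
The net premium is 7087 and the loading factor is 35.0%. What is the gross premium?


Gross = net * (1 + loading)
= 7087 * (1 + 0.35)
= 7087 * 1.35
= 9567.45


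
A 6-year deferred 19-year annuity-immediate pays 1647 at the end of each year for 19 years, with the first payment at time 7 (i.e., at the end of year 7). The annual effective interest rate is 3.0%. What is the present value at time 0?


PV at time 6 of the 19-year annuity-immediate:
a_n = 1647 * (1-(1+0.03)^(-19))/0.03 = 23591.2971
Discount back 6 years to time 0:
PV = 23591.2971 * (1+0.03)^(-6)
= 23591.2971 * 0.837484
= 19757.3399


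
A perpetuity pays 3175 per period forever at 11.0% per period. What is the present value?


PV = PMT / i
= 3175 / 0.11
= 28863.6364


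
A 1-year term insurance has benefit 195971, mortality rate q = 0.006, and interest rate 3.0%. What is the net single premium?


NSP = benefit * q * v
v = 1/(1+i) = 0.970874
NSP = 195971 * 0.006 * 0.970874
= 1141.5786


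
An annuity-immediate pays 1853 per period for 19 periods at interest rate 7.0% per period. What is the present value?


PV = PMT * (1 - (1+i)^(-n)) / i
= 1853 * (1 - (1+0.07)^(-19)) / 0.07
= 1853 * (1 - 0.276508) / 0.07
= 1853 * 10.335595
= 19151.858


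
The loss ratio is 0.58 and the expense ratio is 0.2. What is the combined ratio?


Combined ratio = loss ratio + expense ratio
= 0.58 + 0.2
= 0.78


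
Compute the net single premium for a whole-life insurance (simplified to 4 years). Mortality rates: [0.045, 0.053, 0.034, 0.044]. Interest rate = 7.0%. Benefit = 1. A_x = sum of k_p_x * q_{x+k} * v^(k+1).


v = 0.934579
Year 0: k_p_x=1.0, q=0.045, term=0.042056
Year 1: k_p_x=0.955, q=0.053, term=0.044209
Year 2: k_p_x=0.904385, q=0.034, term=0.0251
Year 3: k_p_x=0.873636, q=0.044, term=0.029326
A_x = 0.1407


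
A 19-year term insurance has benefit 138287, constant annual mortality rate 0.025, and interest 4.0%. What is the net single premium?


NSP = benefit * sum_{k=0}^{n-1} k_p_x * q * v^(k+1)
With constant q=0.025, v=0.961538
Sum = 0.271771
NSP = 138287 * 0.271771
= 37582.3621


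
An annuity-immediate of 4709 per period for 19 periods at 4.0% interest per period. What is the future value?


FV = PMT * ((1+i)^n - 1) / i
= 4709 * ((1.04)^19 - 1) / 0.04
= 4709 * (2.106849 - 1) / 0.04
= 130303.8192


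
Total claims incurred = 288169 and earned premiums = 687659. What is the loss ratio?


Loss ratio = claims / premiums
= 288169 / 687659
= 0.4191


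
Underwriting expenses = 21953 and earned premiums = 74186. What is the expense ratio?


Expense ratio = expenses / premiums
= 21953 / 74186
= 0.2959


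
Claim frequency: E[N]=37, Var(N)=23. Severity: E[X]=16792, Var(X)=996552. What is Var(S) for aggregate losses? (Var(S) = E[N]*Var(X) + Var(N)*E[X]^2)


Var(S) = E[N]*Var(X) + Var(N)*E[X]^2
= 37*996552 + 23*16792^2
= 36872424 + 6485339072
= 6.5222e+09


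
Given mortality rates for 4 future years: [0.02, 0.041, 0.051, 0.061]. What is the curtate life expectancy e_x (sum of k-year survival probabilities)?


e_x = sum_{k=1}^{n} k_p_x
k_p_x values:
  1_p_x = 0.98
  2_p_x = 0.93982
  3_p_x = 0.891889
  4_p_x = 0.837484
e_x = 3.6492


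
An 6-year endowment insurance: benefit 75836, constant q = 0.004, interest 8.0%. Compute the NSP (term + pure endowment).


Term component = 1389.6189
Pure endowment = 6_p_x * v^6 * benefit = 0.976239 * 0.63017 * 75836 = 46654.0033
NSP = 48043.6222


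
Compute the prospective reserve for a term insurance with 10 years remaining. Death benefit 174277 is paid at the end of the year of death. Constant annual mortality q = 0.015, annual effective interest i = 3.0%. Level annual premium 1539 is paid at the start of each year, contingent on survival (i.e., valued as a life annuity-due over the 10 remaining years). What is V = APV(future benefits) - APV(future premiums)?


v = 1/(1+i) = 0.970874
APV(future benefits) per unit = sum_{k=0}^{9} k_p_x * q * v^(k+1) = 0.120093
APV(future benefits) = 174277 * 0.120093 = 20929.4948
Life annuity-due factor ä_{x:10} = sum_{k=0}^{9} k_p_x * v^k = 8.246405
APV(future premiums) = 1539 * 8.246405 = 12691.2166
V = 20929.4948 - 12691.2166
= 8238.2782


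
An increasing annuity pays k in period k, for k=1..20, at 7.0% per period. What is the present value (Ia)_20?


(Ia)_n = sum_{k=1}^{n} k * v^k, v = 1/(1+i)
v = 0.934579
Sum computed term by term:
(Ia)_20 = 88.1031


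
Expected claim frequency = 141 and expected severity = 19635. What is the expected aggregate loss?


E[S] = E[N] * E[X]
= 141 * 19635
= 2.7685e+06


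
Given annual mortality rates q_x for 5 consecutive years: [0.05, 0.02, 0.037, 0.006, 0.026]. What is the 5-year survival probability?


p_k = 1 - q_k for each year
Survival = product of (1 - q_k)
= 0.95 * 0.98 * 0.963 * 0.994 * 0.974
= 0.868


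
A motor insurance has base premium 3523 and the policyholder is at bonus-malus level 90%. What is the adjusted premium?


adjusted = base * BM_level / 100
= 3523 * 90 / 100
= 3523 * 0.9
= 3170.7


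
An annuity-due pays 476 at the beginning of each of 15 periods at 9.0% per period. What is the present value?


PV_due = PMT * (1-(1+i)^(-n))/i * (1+i)
PV_immediate = 3836.8877
PV_due = 3836.8877 * 1.09
= 4182.2076


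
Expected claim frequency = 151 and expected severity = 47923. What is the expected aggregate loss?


E[S] = E[N] * E[X]
= 151 * 47923
= 7.2364e+06


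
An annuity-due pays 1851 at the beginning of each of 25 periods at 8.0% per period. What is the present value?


PV_due = PMT * (1-(1+i)^(-n))/i * (1+i)
PV_immediate = 19759.0107
PV_due = 19759.0107 * 1.08
= 21339.7316


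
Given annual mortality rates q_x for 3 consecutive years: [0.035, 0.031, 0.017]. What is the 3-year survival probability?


p_k = 1 - q_k for each year
Survival = product of (1 - q_k)
= 0.965 * 0.969 * 0.983
= 0.9192


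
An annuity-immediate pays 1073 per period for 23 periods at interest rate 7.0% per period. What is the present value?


PV = PMT * (1 - (1+i)^(-n)) / i
= 1073 * (1 - (1+0.07)^(-23)) / 0.07
= 1073 * (1 - 0.210947) / 0.07
= 1073 * 11.272187
= 12095.0571


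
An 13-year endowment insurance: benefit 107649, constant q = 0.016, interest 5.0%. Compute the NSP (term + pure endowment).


Term component = 14874.9553
Pure endowment = 13_p_x * v^13 * benefit = 0.810842 * 0.530321 * 107649 = 46289.8093
NSP = 61164.7646


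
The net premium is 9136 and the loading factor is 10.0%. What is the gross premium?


Gross = net * (1 + loading)
= 9136 * (1 + 0.1)
= 9136 * 1.1
= 10049.6


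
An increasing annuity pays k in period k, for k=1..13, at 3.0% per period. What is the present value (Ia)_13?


(Ia)_n = sum_{k=1}^{n} k * v^k, v = 1/(1+i)
v = 0.970874
Sum computed term by term:
(Ia)_13 = 70.0546


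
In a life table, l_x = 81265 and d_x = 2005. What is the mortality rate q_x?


q_x = d_x / l_x
= 2005 / 81265
= 0.0247


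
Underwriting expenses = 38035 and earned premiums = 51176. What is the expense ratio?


Expense ratio = expenses / premiums
= 38035 / 51176
= 0.7432


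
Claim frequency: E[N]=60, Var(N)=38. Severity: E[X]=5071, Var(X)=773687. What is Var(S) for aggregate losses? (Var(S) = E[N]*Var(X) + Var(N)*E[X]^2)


Var(S) = E[N]*Var(X) + Var(N)*E[X]^2
= 60*773687 + 38*5071^2
= 46421220 + 977171558
= 1.0236e+09


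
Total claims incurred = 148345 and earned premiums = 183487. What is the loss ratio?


Loss ratio = claims / premiums
= 148345 / 183487
= 0.8085


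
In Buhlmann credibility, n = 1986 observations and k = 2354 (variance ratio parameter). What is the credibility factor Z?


Z = n / (n + k)
= 1986 / (1986 + 2354)
= 1986 / 4340
= 0.4576


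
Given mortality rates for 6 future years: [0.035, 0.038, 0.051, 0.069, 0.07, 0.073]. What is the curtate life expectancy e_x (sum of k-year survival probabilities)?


e_x = sum_{k=1}^{n} k_p_x
k_p_x values:
  1_p_x = 0.965
  2_p_x = 0.92833
  3_p_x = 0.880985
  4_p_x = 0.820197
  5_p_x = 0.762783
  6_p_x = 0.7071
e_x = 5.0644


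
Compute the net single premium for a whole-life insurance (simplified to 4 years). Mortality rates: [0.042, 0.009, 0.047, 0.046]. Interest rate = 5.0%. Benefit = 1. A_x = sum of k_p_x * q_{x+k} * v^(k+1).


v = 0.952381
Year 0: k_p_x=1.0, q=0.042, term=0.04
Year 1: k_p_x=0.958, q=0.009, term=0.00782
Year 2: k_p_x=0.949378, q=0.047, term=0.038545
Year 3: k_p_x=0.904757, q=0.046, term=0.03424
A_x = 0.1206


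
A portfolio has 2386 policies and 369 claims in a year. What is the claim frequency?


frequency = claims / policies
= 369 / 2386
= 0.1547


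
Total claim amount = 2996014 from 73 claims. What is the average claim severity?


severity = total / number
= 2996014 / 73
= 41041.2877


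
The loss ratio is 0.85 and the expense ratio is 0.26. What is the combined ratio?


Combined ratio = loss ratio + expense ratio
= 0.85 + 0.26
= 1.11


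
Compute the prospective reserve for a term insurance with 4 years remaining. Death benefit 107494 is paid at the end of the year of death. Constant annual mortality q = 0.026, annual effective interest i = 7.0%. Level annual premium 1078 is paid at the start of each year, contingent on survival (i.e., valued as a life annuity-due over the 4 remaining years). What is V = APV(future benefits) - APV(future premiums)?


v = 1/(1+i) = 0.934579
APV(future benefits) per unit = sum_{k=0}^{3} k_p_x * q * v^(k+1) = 0.08488
APV(future benefits) = 107494 * 0.08488 = 9124.143
Life annuity-due factor ä_{x:4} = sum_{k=0}^{3} k_p_x * v^k = 3.493158
APV(future premiums) = 1078 * 3.493158 = 3765.6248
V = 9124.143 - 3765.6248
= 5358.5182


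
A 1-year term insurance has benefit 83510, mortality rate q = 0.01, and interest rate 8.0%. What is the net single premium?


NSP = benefit * q * v
v = 1/(1+i) = 0.925926
NSP = 83510 * 0.01 * 0.925926
= 773.2407


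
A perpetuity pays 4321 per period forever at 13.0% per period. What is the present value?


PV = PMT / i
= 4321 / 0.13
= 33238.4615


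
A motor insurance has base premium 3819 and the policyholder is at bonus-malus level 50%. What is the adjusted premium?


adjusted = base * BM_level / 100
= 3819 * 50 / 100
= 3819 * 0.5
= 1909.5


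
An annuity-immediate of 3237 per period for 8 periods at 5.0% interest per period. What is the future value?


FV = PMT * ((1+i)^n - 1) / i
= 3237 * ((1.05)^8 - 1) / 0.05
= 3237 * (1.477455 - 1) / 0.05
= 30910.4654


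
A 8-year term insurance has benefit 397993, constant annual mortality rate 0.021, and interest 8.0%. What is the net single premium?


NSP = benefit * sum_{k=0}^{n-1} k_p_x * q * v^(k+1)
With constant q=0.021, v=0.925926
Sum = 0.113129
NSP = 397993 * 0.113129
= 45024.665


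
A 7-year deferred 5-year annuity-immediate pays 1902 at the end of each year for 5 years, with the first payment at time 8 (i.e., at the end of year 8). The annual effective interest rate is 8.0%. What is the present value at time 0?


PV at time 7 of the 5-year annuity-immediate:
a_n = 1902 * (1-(1+0.08)^(-5))/0.08 = 7594.1345
Discount back 7 years to time 0:
PV = 7594.1345 * (1+0.08)^(-7)
= 7594.1345 * 0.58349
= 4431.1045


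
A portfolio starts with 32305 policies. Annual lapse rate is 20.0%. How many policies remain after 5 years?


remaining = initial * (1 - lapse)^years
= 32305 * (1 - 0.2)^5
= 32305 * 0.32768
= 10585.7024


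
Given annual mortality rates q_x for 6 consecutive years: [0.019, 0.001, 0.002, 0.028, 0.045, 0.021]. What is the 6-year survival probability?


p_k = 1 - q_k for each year
Survival = product of (1 - q_k)
= 0.981 * 0.999 * 0.998 * 0.972 * 0.955 * 0.979
= 0.8888


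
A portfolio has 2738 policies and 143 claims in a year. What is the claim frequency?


frequency = claims / policies
= 143 / 2738
= 0.0522


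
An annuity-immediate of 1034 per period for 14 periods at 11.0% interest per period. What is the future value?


FV = PMT * ((1+i)^n - 1) / i
= 1034 * ((1.11)^14 - 1) / 0.11
= 1034 * (4.310441 - 1) / 0.11
= 31118.1452


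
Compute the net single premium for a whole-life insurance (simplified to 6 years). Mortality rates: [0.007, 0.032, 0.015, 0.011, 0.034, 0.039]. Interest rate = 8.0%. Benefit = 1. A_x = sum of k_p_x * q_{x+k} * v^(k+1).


v = 0.925926
Year 0: k_p_x=1.0, q=0.007, term=0.006481
Year 1: k_p_x=0.993, q=0.032, term=0.027243
Year 2: k_p_x=0.961224, q=0.015, term=0.011446
Year 3: k_p_x=0.946806, q=0.011, term=0.007655
Year 4: k_p_x=0.936391, q=0.034, term=0.021668
Year 5: k_p_x=0.904553, q=0.039, term=0.022231
A_x = 0.0967


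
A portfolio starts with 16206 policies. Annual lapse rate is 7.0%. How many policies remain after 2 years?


remaining = initial * (1 - lapse)^years
= 16206 * (1 - 0.07)^2
= 16206 * 0.8649
= 14016.5694


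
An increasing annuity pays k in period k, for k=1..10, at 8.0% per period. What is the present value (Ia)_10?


(Ia)_n = sum_{k=1}^{n} k * v^k, v = 1/(1+i)
v = 0.925926
Sum computed term by term:
(Ia)_10 = 32.6869


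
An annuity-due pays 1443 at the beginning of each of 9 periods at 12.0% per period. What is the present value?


PV_due = PMT * (1-(1+i)^(-n))/i * (1+i)
PV_immediate = 7688.6644
PV_due = 7688.6644 * 1.12
= 8611.3042


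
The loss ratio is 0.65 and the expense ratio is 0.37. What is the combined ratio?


Combined ratio = loss ratio + expense ratio
= 0.65 + 0.37
= 1.02


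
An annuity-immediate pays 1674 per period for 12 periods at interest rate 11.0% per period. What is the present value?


PV = PMT * (1 - (1+i)^(-n)) / i
= 1674 * (1 - (1+0.11)^(-12)) / 0.11
= 1674 * (1 - 0.285841) / 0.11
= 1674 * 6.492356
= 10868.2042


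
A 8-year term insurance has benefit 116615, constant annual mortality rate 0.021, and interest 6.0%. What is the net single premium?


NSP = benefit * sum_{k=0}^{n-1} k_p_x * q * v^(k+1)
With constant q=0.021, v=0.943396
Sum = 0.121998
NSP = 116615 * 0.121998
= 14226.7633


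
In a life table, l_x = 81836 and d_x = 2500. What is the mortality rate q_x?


q_x = d_x / l_x
= 2500 / 81836
= 0.0305


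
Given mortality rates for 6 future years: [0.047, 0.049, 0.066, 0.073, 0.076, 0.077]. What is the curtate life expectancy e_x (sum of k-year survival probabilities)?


e_x = sum_{k=1}^{n} k_p_x
k_p_x values:
  1_p_x = 0.953
  2_p_x = 0.906303
  3_p_x = 0.846487
  4_p_x = 0.784693
  5_p_x = 0.725057
  6_p_x = 0.669227
e_x = 4.8848


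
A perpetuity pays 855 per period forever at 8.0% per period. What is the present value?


PV = PMT / i
= 855 / 0.08
= 10687.5


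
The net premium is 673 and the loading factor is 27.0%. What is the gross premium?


Gross = net * (1 + loading)
= 673 * (1 + 0.27)
= 673 * 1.27
= 854.71


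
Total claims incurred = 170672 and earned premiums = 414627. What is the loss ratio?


Loss ratio = claims / premiums
= 170672 / 414627
= 0.4116


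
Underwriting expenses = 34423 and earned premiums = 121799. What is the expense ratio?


Expense ratio = expenses / premiums
= 34423 / 121799
= 0.2826


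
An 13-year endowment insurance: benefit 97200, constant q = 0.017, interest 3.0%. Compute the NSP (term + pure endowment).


Term component = 16000.3745
Pure endowment = 13_p_x * v^13 * benefit = 0.800195 * 0.680951 * 97200 = 52963.6706
NSP = 68964.045


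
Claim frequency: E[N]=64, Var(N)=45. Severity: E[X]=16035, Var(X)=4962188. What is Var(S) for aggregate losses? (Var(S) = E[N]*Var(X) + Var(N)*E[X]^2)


Var(S) = E[N]*Var(X) + Var(N)*E[X]^2
= 64*4962188 + 45*16035^2
= 317580032 + 11570455125
= 1.1888e+10


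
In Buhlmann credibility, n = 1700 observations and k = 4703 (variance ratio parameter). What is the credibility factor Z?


Z = n / (n + k)
= 1700 / (1700 + 4703)
= 1700 / 6403
= 0.2655


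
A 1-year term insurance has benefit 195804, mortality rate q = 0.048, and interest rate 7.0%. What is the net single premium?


NSP = benefit * q * v
v = 1/(1+i) = 0.934579
NSP = 195804 * 0.048 * 0.934579
= 8783.7308


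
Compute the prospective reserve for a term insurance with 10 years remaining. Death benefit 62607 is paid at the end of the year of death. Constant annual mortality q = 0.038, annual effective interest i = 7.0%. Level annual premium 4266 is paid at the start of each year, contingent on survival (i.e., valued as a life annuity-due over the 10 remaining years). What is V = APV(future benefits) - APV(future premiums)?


v = 1/(1+i) = 0.934579
APV(future benefits) per unit = sum_{k=0}^{9} k_p_x * q * v^(k+1) = 0.230437
APV(future benefits) = 62607 * 0.230437 = 14426.9523
Life annuity-due factor ä_{x:10} = sum_{k=0}^{9} k_p_x * v^k = 6.488613
APV(future premiums) = 4266 * 6.488613 = 27680.4237
V = 14426.9523 - 27680.4237
= -13253.4714


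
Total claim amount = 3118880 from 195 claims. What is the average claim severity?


severity = total / number
= 3118880 / 195
= 15994.2564


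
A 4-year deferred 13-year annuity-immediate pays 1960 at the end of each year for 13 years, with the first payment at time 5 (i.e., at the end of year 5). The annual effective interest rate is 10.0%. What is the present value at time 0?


PV at time 4 of the 13-year annuity-immediate:
a_n = 1960 * (1-(1+0.1)^(-13))/0.1 = 13922.5782
Discount back 4 years to time 0:
PV = 13922.5782 * (1+0.1)^(-4)
= 13922.5782 * 0.683013
= 9509.3082
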